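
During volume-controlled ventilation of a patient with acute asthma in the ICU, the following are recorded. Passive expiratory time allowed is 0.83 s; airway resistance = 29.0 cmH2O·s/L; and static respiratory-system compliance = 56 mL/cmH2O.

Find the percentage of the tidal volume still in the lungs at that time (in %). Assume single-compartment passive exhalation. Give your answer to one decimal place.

60.0

τ = R × C = 29.0 × 56 mL/cmH2O = 29.0 × 0.056 L/cmH2O = 1.624 s.
Passive exhalation: V(t)/V₀ = e^(−t/τ) = e^(−0.83/1.624) = 0.5998.
Fraction remaining = 0.5998 → 59.98%.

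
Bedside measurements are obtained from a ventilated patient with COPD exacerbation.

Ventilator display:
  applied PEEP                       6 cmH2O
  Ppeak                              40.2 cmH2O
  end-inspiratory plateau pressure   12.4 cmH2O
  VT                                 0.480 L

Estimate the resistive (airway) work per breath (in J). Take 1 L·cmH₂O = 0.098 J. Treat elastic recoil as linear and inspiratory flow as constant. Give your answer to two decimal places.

With constant inspiratory flow the resistive pressure is constant at PIP − Pplat = 40.2 − 12.4 = 27.8 cmH2O, so resistive work = 27.8 × 0.480 = 13.344 L·cmH2O.
× 0.098 J/(L·cmH2O) → 1.308 J.

1.31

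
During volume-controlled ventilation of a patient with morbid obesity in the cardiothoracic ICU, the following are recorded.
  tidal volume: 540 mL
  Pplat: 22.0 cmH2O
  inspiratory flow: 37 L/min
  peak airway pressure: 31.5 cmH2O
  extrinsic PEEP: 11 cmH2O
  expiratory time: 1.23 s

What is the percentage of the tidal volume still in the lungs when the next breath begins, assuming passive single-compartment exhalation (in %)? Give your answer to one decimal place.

Flow: 37 L/min ÷ 60 = 0.6167 L/s.
R = (PIP − Pplat)/V̇ = (31.5 − 22.0) / 0.6167 = 9.5/0.6167 = 15.405 cmH2O·s/L.
C = Vt/(Pplat − PEEP) = 540.0 / (22.0 − 11) = 540.0/11.0 = 49.091 mL/cmH2O.
τ = R × C = 15.405 × 0.04909 L/cmH2O = 0.7562 s.
Fraction remaining at end-expiration = e^(−Te/τ) = e^(−1.23/0.7562) = 0.1966 → 19.66%.

19.7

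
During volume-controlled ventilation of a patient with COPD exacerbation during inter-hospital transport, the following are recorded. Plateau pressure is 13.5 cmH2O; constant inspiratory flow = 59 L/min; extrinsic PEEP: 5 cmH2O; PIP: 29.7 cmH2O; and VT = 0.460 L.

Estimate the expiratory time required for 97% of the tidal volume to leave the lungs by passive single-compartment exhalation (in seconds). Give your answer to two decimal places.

Flow: 59 L/min ÷ 60 = 0.9833 L/s.
R = (PIP − Pplat)/V̇ = (29.7 − 13.5) / 0.9833 = 16.2/0.9833 = 16.475 cmH2O·s/L.
C = Vt/(Pplat − PEEP) = 460.0 / (13.5 − 5) = 460.0/8.5 = 54.118 mL/cmH2O.
τ = R × C = 16.475 × 0.05412 L/cmH2O = 0.8916 s.
t = −τ·ln(1 − 0.97) = −0.8916·ln(0.03) = 3.126 s.

3.13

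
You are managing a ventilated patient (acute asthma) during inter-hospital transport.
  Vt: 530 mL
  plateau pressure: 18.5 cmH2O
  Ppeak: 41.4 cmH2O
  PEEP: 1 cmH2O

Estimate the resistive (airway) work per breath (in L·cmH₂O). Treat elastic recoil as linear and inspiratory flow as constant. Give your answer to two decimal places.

12.14

With constant inspiratory flow the resistive pressure is constant at PIP − Pplat = 41.4 − 18.5 = 22.9 cmH2O, so resistive work = 22.9 × 0.530 = 12.137 L·cmH2O.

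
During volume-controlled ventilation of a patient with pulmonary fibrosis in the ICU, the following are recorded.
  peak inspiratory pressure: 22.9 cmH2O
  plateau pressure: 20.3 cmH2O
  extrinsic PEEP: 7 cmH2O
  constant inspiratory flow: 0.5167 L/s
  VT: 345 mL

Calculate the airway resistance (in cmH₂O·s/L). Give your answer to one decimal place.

5.0

Raw = (PIP − Pplat) / flow = (22.9 − 20.3) / 0.5167 = 2.6 / 0.5167 = 5.032 cmH2O·s/L.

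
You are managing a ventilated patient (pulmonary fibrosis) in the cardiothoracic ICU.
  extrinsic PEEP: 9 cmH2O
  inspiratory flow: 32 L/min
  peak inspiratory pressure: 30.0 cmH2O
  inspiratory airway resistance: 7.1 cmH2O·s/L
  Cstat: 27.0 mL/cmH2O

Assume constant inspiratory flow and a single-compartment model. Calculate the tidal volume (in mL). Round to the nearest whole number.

Flow: 32 L/min ÷ 60 = 0.5333 L/s.
Equation of motion (constant flow): PIP = Vt/C + R·V̇ + PEEP.
Vt/C = PIP − R·V̇ − PEEP = 30.0 − 3.786 − 9 = 17.214 cmH2O.
Vt = C × 17.214 = 27.0 × 17.214 = 464.78 mL.

465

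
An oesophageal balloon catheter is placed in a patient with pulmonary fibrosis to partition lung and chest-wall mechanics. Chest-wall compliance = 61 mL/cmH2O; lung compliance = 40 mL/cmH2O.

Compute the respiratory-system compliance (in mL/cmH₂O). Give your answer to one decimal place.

Lung and chest wall are elastances in series: 1/Crs = 1/CL + 1/Ccw.
1/Crs = 1/40 + 1/61 = 0.04139.
Crs = 24.16 mL/cmH2O.

24.2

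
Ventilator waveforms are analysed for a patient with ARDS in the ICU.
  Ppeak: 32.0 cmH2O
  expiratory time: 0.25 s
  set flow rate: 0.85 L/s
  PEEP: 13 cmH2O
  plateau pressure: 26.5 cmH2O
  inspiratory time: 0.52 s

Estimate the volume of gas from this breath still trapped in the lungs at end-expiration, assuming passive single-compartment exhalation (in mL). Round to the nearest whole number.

136

Vt = flow × Ti = 0.85 L/s × 0.52 s × 1000 mL/L = 442.0 mL.
R = (PIP − Pplat)/V̇ = (32.0 − 26.5) / 0.85 = 5.5/0.85 = 6.471 cmH2O·s/L.
C = Vt/(Pplat − PEEP) = 442.0 / (26.5 − 13) = 442.0/13.5 = 32.741 mL/cmH2O.
τ = R × C = 6.471 × 0.03274 L/cmH2O = 0.2119 s.
Fraction remaining = e^(−Te/τ) = e^(−0.25/0.2119) = 0.3073.
Trapped volume = 442.0 × 0.3073 = 135.83 mL.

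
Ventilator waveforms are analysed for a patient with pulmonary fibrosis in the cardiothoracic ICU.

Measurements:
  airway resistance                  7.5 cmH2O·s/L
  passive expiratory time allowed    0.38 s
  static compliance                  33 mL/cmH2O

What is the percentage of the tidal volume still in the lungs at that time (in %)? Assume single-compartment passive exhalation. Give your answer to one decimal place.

τ = R × C = 7.5 × 33 mL/cmH2O = 7.5 × 0.033 L/cmH2O = 0.2475 s.
Passive exhalation: V(t)/V₀ = e^(−t/τ) = e^(−0.38/0.2475) = 0.2154.
Fraction remaining = 0.2154 → 21.54%.

21.5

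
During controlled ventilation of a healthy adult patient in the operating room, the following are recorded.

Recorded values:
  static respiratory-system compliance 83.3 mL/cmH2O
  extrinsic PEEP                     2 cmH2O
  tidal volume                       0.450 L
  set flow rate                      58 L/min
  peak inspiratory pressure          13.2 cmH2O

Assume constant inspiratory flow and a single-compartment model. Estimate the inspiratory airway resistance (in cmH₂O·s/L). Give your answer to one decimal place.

Flow: 58 L/min ÷ 60 = 0.9667 L/s.
Equation of motion (constant flow): PIP = Vt/C + R·V̇ + PEEP.
R·V̇ = PIP − Vt/C − PEEP = 13.2 − 450/83.3 − 2 = 13.2 − 5.402 − 2 = 5.798 cmH2O.
R = 5.798 / 0.9667 = 5.998 cmH2O·s/L.

6.0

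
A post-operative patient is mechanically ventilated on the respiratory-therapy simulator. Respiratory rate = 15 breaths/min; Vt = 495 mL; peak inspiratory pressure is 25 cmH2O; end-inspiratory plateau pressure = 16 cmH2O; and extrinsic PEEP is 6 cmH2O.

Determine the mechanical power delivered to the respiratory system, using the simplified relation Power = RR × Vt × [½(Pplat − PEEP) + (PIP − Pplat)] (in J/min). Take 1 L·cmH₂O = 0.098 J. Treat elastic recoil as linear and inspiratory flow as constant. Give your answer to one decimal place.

Per-breath work = Vt × [½(Pplat−PEEP) + (PIP−Pplat)] = 0.495 × [0.5×10.0 + 9.0] = 0.495 × 14.0 = 6.93 L·cmH2O.
Power = 15 × 6.93 = 103.95 L·cmH2O/min.
× 0.098 J/(L·cmH2O) → 10.187 J/min.

10.2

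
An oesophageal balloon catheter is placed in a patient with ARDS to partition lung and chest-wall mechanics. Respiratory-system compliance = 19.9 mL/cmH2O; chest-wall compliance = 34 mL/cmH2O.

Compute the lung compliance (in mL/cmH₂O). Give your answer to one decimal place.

1/CL = 1/Crs − 1/Ccw.
1/CL = 1/19.9 − 1/34 = 0.02084.
CL = 47.985 mL/cmH2O.

48.0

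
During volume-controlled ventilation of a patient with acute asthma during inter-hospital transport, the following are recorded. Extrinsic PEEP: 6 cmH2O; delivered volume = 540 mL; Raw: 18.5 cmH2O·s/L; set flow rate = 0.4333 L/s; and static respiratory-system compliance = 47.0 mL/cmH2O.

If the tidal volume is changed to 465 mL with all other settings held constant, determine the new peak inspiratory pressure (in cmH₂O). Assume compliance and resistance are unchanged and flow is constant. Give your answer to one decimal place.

PIP = Vt/C + R·V̇ + PEEP (constant-flow equation of motion).
Only the elastic term changes: ΔPIP = ΔVt / C = (465 − 540) / 47.0 = -1.596 cmH2O.
Original PIP = 540/47.0 + 18.5×0.4333 + 6 = 25.505 cmH2O; new PIP = 25.505 + (-1.596) = 23.909 cmH2O.

23.9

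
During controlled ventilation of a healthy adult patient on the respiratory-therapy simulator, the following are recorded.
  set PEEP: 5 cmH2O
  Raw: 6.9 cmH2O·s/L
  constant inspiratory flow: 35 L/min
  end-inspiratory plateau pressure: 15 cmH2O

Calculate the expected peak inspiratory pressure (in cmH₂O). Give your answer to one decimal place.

19.0

Flow: 35 L/min ÷ 60 = 0.5833 L/s.
PIP = Pplat + Raw × flow = 15 + 6.9 × 0.5833 = 15 + 4.025 = 19.025 cmH2O.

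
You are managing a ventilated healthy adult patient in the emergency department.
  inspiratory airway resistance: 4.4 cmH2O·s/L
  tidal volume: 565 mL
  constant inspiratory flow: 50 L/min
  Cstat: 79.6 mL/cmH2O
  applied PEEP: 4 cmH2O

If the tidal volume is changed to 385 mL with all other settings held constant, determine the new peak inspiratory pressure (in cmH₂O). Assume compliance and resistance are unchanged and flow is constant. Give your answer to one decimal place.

Flow: 50 L/min ÷ 60 = 0.8333 L/s.
PIP = Vt/C + R·V̇ + PEEP (constant-flow equation of motion).
Only the elastic term changes: ΔPIP = ΔVt / C = (385 − 565) / 79.6 = -2.261 cmH2O.
Original PIP = 565/79.6 + 4.4×0.8333 + 4 = 14.765 cmH2O; new PIP = 14.765 + (-2.261) = 12.504 cmH2O.

12.5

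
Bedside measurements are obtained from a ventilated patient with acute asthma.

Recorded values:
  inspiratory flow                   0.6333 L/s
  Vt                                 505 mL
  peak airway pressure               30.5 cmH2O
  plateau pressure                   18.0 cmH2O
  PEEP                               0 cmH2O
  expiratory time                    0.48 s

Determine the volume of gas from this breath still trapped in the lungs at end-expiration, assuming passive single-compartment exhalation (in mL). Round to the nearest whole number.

212

R = (PIP − Pplat)/V̇ = (30.5 − 18.0) / 0.6333 = 12.5/0.6333 = 19.738 cmH2O·s/L.
C = Vt/(Pplat − PEEP) = 505.0 / (18.0 − 0) = 505.0/18.0 = 28.056 mL/cmH2O.
τ = R × C = 19.738 × 0.02806 L/cmH2O = 0.5538 s.
Fraction remaining = e^(−Te/τ) = e^(−0.48/0.5538) = 0.4203.
Trapped volume = 505.0 × 0.4203 = 212.25 mL.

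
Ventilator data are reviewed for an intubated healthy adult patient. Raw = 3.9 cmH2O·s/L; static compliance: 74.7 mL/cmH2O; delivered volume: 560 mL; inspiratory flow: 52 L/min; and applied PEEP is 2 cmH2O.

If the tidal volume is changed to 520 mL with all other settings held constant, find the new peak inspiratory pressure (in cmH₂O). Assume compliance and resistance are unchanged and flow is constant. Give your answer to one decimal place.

Flow: 52 L/min ÷ 60 = 0.8667 L/s.
PIP = Vt/C + R·V̇ + PEEP (constant-flow equation of motion).
Only the elastic term changes: ΔPIP = ΔVt / C = (520 − 560) / 74.7 = -0.5355 cmH2O.
Original PIP = 560/74.7 + 3.9×0.8667 + 2 = 12.877 cmH2O; new PIP = 12.877 + (-0.5355) = 12.342 cmH2O.

12.3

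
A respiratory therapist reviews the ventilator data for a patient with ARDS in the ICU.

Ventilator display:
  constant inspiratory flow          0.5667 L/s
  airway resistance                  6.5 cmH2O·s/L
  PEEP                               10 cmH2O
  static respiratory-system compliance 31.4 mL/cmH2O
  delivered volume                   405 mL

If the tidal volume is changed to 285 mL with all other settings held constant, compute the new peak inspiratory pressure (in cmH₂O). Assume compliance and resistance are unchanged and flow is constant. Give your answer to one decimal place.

22.8

PIP = Vt/C + R·V̇ + PEEP (constant-flow equation of motion).
Only the elastic term changes: ΔPIP = ΔVt / C = (285 − 405) / 31.4 = -3.822 cmH2O.
Original PIP = 405/31.4 + 6.5×0.5667 + 10 = 26.582 cmH2O; new PIP = 26.582 + (-3.822) = 22.76 cmH2O.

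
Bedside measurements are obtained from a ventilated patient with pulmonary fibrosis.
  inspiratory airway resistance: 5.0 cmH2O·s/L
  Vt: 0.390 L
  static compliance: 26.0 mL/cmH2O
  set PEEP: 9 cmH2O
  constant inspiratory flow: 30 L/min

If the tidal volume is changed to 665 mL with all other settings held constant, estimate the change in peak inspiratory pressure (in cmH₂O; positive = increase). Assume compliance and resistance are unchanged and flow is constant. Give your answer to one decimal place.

10.6

PIP = Vt/C + R·V̇ + PEEP (constant-flow equation of motion).
Only the elastic term changes: ΔPIP = ΔVt / C = (665 − 390) / 26.0 = 10.577 cmH2O.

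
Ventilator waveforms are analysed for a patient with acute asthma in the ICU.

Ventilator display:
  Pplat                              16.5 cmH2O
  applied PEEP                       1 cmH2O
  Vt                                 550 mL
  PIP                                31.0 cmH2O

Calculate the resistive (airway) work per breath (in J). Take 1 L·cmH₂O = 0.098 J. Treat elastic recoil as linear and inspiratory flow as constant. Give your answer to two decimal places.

0.78

With constant inspiratory flow the resistive pressure is constant at PIP − Pplat = 31.0 − 16.5 = 14.5 cmH2O, so resistive work = 14.5 × 0.550 = 7.975 L·cmH2O.
× 0.098 J/(L·cmH2O) → 0.7816 J.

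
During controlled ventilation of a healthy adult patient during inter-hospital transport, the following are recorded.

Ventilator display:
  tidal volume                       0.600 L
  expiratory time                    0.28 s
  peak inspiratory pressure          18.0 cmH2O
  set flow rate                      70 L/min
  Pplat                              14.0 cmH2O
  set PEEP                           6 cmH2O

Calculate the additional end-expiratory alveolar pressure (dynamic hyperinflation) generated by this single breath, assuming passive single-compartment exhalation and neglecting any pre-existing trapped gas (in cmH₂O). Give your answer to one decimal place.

Flow: 70 L/min ÷ 60 = 1.1667 L/s.
R = (PIP − Pplat)/V̇ = (18.0 − 14.0) / 1.1667 = 4.0/1.1667 = 3.428 cmH2O·s/L.
C = Vt/(Pplat − PEEP) = 600.0 / (14.0 − 6) = 600.0/8.0 = 75.0 mL/cmH2O.
τ = R × C = 3.428 × 0.075 L/cmH2O = 0.2571 s.
Fraction remaining = e^(−Te/τ) = e^(−0.28/0.2571) = 0.3365; trapped volume = 600.0 × 0.3365 = 201.9 mL.
Additional alveolar pressure from trapping ≈ V_trapped / C = 201.9 / 75.0 = 2.692 cmH2O.

2.7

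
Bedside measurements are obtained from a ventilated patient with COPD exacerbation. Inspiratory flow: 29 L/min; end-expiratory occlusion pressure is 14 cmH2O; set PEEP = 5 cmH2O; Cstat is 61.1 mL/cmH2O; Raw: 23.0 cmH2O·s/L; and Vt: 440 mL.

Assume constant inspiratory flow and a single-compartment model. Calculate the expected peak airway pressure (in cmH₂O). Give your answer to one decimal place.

Flow: 29 L/min ÷ 60 = 0.4833 L/s.
Total PEEP = 14 cmH2O (set 5 + intrinsic 9); this is the baseline alveolar pressure.
Equation of motion (constant flow): PIP = Vt/C + R·V̇ + PEEP.
PIP = 440/61.1 + 23.0×0.4833 + 14 = 7.201 + 11.116 + 14 = 32.317 cmH2O.

32.3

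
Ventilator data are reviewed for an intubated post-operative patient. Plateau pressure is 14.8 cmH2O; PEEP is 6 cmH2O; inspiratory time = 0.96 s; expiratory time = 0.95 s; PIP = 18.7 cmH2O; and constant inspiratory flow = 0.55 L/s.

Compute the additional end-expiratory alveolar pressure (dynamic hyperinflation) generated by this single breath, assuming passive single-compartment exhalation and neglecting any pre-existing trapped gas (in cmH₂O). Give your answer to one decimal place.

0.9

Vt = flow × Ti = 0.55 L/s × 0.96 s × 1000 mL/L = 528.0 mL.
R = (PIP − Pplat)/V̇ = (18.7 − 14.8) / 0.55 = 3.9/0.55 = 7.091 cmH2O·s/L.
C = Vt/(Pplat − PEEP) = 528.0 / (14.8 − 6) = 528.0/8.8 = 60.0 mL/cmH2O.
τ = R × C = 7.091 × 0.06 L/cmH2O = 0.4255 s.
Fraction remaining = e^(−Te/τ) = e^(−0.95/0.4255) = 0.1072; trapped volume = 528.0 × 0.1072 = 56.602 mL.
Additional alveolar pressure from trapping ≈ V_trapped / C = 56.602 / 60.0 = 0.9434 cmH2O.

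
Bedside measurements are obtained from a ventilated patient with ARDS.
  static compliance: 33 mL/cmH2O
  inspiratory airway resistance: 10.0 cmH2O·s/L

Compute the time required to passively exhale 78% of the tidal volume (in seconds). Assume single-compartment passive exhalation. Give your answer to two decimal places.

τ = R × C = 10.0 × 33 mL/cmH2O = 10.0 × 0.033 L/cmH2O = 0.33 s.
Exhaled fraction f = 1 − e^(−t/τ) → t = −τ·ln(1 − f) = −0.33·ln(0.22) = 0.4997 s.

0.50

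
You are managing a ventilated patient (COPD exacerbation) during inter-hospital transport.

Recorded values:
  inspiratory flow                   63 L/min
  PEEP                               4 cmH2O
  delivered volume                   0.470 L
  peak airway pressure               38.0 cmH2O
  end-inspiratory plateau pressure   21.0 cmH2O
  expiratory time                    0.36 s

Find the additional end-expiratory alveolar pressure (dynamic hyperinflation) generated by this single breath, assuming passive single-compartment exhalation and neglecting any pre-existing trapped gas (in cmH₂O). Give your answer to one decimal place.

7.6

Flow: 63 L/min ÷ 60 = 1.05 L/s.
R = (PIP − Pplat)/V̇ = (38.0 − 21.0) / 1.05 = 17.0/1.05 = 16.19 cmH2O·s/L.
C = Vt/(Pplat − PEEP) = 470.0 / (21.0 − 4) = 470.0/17.0 = 27.647 mL/cmH2O.
τ = R × C = 16.19 × 0.02765 L/cmH2O = 0.4477 s.
Fraction remaining = e^(−Te/τ) = e^(−0.36/0.4477) = 0.4475; trapped volume = 470.0 × 0.4475 = 210.33 mL.
Additional alveolar pressure from trapping ≈ V_trapped / C = 210.33 / 27.647 = 7.608 cmH2O.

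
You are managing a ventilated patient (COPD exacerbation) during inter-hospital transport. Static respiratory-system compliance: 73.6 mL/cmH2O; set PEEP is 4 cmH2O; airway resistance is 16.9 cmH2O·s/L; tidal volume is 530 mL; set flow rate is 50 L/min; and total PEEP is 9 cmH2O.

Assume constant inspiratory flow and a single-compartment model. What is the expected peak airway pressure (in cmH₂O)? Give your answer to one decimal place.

30.3

Flow: 50 L/min ÷ 60 = 0.8333 L/s.
Total PEEP = 9 cmH2O (set 4 + intrinsic 5); this is the baseline alveolar pressure.
Equation of motion (constant flow): PIP = Vt/C + R·V̇ + PEEP.
PIP = 530/73.6 + 16.9×0.8333 + 9 = 7.201 + 14.083 + 9 = 30.284 cmH2O.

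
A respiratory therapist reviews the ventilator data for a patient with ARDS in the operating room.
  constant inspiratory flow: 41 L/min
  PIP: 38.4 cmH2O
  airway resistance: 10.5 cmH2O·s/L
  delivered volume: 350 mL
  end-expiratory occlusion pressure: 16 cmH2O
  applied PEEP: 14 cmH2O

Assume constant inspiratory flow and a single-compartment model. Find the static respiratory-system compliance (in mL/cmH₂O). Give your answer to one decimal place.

Flow: 41 L/min ÷ 60 = 0.6833 L/s.
Total PEEP = 16 cmH2O (set 14 + intrinsic 2); this is the baseline alveolar pressure.
Equation of motion (constant flow): PIP = Vt/C + R·V̇ + PEEP.
Vt/C = PIP − R·V̇ − PEEP = 38.4 − 10.5×0.6833 − 16 = 38.4 − 7.175 − 16 = 15.225 cmH2O.
C = Vt / 15.225 = 350 / 15.225 = 22.989 mL/cmH2O.

23.0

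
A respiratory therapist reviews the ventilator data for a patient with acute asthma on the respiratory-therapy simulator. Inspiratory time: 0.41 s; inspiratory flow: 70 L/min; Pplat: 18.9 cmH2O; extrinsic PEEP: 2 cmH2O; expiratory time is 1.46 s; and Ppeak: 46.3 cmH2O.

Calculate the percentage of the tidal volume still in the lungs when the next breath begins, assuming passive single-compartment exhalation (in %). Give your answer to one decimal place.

Flow: 70 L/min ÷ 60 = 1.1667 L/s.
Vt = flow × Ti = 1.1667 L/s × 0.41 s × 1000 mL/L = 478.35 mL.
R = (PIP − Pplat)/V̇ = (46.3 − 18.9) / 1.1667 = 27.4/1.1667 = 23.485 cmH2O·s/L.
C = Vt/(Pplat − PEEP) = 478.35 / (18.9 − 2) = 478.35/16.9 = 28.305 mL/cmH2O.
τ = R × C = 23.485 × 0.02831 L/cmH2O = 0.6649 s.
Fraction remaining at end-expiration = e^(−Te/τ) = e^(−1.46/0.6649) = 0.1113 → 11.13%.

11.1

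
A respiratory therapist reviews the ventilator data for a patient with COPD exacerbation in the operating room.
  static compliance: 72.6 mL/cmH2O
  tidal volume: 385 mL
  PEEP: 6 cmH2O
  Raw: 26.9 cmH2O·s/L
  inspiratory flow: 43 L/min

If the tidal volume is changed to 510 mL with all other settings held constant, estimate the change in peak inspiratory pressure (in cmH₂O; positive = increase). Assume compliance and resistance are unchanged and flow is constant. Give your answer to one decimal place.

1.7

PIP = Vt/C + R·V̇ + PEEP (constant-flow equation of motion).
Only the elastic term changes: ΔPIP = ΔVt / C = (510 − 385) / 72.6 = 1.722 cmH2O.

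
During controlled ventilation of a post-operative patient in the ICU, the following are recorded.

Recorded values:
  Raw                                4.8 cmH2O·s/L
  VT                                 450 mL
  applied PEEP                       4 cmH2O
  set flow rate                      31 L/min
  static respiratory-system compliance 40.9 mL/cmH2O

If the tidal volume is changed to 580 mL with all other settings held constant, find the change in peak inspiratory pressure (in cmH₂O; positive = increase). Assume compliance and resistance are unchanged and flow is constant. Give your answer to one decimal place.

PIP = Vt/C + R·V̇ + PEEP (constant-flow equation of motion).
Only the elastic term changes: ΔPIP = ΔVt / C = (580 − 450) / 40.9 = 3.178 cmH2O.

3.2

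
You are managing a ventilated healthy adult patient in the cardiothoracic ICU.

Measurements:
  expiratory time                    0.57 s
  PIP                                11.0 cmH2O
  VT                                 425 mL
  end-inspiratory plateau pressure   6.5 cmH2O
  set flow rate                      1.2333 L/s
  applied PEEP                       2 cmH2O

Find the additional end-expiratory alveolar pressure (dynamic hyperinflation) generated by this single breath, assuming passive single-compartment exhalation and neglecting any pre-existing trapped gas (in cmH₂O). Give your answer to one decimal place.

R = (PIP − Pplat)/V̇ = (11.0 − 6.5) / 1.2333 = 4.5/1.2333 = 3.649 cmH2O·s/L.
C = Vt/(Pplat − PEEP) = 425.0 / (6.5 − 2) = 425.0/4.5 = 94.444 mL/cmH2O.
τ = R × C = 3.649 × 0.09444 L/cmH2O = 0.3446 s.
Fraction remaining = e^(−Te/τ) = e^(−0.57/0.3446) = 0.1913; trapped volume = 425.0 × 0.1913 = 81.303 mL.
Additional alveolar pressure from trapping ≈ V_trapped / C = 81.303 / 94.444 = 0.8609 cmH2O.

0.9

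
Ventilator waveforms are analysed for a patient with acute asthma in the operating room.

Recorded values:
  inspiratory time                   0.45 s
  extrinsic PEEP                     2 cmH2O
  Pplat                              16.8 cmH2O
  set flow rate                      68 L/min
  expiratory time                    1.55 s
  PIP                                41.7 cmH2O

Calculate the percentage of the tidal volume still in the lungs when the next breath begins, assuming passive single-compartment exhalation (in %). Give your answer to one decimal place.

Flow: 68 L/min ÷ 60 = 1.1333 L/s.
Vt = flow × Ti = 1.1333 L/s × 0.45 s × 1000 mL/L = 509.99 mL.
R = (PIP − Pplat)/V̇ = (41.7 − 16.8) / 1.1333 = 24.9/1.1333 = 21.971 cmH2O·s/L.
C = Vt/(Pplat − PEEP) = 509.99 / (16.8 − 2) = 509.99/14.8 = 34.459 mL/cmH2O.
τ = R × C = 21.971 × 0.03446 L/cmH2O = 0.7571 s.
Fraction remaining at end-expiration = e^(−Te/τ) = e^(−1.55/0.7571) = 0.1291 → 12.91%.

12.9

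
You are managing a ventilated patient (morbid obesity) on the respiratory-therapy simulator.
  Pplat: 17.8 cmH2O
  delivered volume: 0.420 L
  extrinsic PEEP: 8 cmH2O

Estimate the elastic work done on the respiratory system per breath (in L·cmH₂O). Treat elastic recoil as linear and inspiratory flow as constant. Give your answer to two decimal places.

2.06

Elastic work ≈ ½ × (Pplat − PEEP) × Vt = 0.5 × (17.8 − 8) × 0.420 L = 0.5 × 9.8 × 0.420 = 2.058 L·cmH2O.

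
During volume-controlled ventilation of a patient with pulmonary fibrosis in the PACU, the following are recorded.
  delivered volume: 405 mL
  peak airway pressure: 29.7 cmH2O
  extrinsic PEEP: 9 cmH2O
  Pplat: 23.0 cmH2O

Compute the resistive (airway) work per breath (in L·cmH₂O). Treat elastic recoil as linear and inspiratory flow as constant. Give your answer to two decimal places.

2.71

With constant inspiratory flow the resistive pressure is constant at PIP − Pplat = 29.7 − 23.0 = 6.7 cmH2O, so resistive work = 6.7 × 0.405 = 2.714 L·cmH2O.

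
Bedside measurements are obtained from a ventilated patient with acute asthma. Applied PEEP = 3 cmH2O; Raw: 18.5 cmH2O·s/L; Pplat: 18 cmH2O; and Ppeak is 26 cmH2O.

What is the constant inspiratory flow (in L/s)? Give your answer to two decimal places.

flow = (PIP − Pplat) / Raw = 8.0 / 18.5 = 0.4324 L/s.

0.43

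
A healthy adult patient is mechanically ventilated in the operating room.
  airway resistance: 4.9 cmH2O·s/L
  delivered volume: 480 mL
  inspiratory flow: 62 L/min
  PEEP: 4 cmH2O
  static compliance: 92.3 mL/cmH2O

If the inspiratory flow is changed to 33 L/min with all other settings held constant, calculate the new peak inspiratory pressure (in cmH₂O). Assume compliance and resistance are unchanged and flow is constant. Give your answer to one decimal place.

11.9

Flow: 62 L/min ÷ 60 = 1.0333 L/s.
New flow: 33 L/min ÷ 60 = 0.55 L/s.
PIP = Vt/C + R·V̇ + PEEP (constant-flow equation of motion).
Only the resistive term changes: ΔPIP = R × ΔV̇ = 4.9 × (0.55 − 1.0333) = 4.9 × -0.4833 = -2.368 cmH2O.
Original PIP = 480/92.3 + 4.9×1.0333 + 4 = 14.264 cmH2O; new PIP = 14.264 + (-2.368) = 11.896 cmH2O.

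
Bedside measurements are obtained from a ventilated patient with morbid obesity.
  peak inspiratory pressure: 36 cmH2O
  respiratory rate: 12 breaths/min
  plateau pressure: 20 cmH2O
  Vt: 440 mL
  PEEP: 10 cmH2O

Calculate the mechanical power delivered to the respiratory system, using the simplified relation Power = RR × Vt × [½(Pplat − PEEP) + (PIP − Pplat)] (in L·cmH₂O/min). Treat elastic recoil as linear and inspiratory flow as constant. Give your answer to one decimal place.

110.9

Per-breath work = Vt × [½(Pplat−PEEP) + (PIP−Pplat)] = 0.440 × [0.5×10.0 + 16.0] = 0.440 × 21.0 = 9.24 L·cmH2O.
Power = 12 × 9.24 = 110.88 L·cmH2O/min.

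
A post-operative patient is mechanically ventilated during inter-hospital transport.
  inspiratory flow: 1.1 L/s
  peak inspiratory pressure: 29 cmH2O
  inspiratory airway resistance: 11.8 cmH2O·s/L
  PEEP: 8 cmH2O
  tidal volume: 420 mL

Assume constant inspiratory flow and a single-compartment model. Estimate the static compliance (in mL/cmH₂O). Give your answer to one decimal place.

52.4

Equation of motion (constant flow): PIP = Vt/C + R·V̇ + PEEP.
Vt/C = PIP − R·V̇ − PEEP = 29 − 11.8×1.1 − 8 = 29 − 12.98 − 8 = 8.02 cmH2O.
C = Vt / 8.02 = 420 / 8.02 = 52.369 mL/cmH2O.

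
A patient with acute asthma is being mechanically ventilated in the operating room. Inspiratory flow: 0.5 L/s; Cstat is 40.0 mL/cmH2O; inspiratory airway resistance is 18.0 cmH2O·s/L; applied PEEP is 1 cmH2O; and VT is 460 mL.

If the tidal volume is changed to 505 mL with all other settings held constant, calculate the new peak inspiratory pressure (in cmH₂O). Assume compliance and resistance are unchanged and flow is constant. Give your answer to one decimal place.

PIP = Vt/C + R·V̇ + PEEP (constant-flow equation of motion).
Only the elastic term changes: ΔPIP = ΔVt / C = (505 − 460) / 40.0 = 1.125 cmH2O.
Original PIP = 460/40.0 + 18.0×0.5 + 1 = 21.5 cmH2O; new PIP = 21.5 + (1.125) = 22.625 cmH2O.

22.6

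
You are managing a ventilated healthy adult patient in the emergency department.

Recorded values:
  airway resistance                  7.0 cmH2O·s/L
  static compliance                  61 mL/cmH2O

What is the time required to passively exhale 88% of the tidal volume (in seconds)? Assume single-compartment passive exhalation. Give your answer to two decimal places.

0.91

τ = R × C = 7.0 × 61 mL/cmH2O = 7.0 × 0.061 L/cmH2O = 0.427 s.
Exhaled fraction f = 1 − e^(−t/τ) → t = −τ·ln(1 − f) = −0.427·ln(0.12) = 0.9054 s.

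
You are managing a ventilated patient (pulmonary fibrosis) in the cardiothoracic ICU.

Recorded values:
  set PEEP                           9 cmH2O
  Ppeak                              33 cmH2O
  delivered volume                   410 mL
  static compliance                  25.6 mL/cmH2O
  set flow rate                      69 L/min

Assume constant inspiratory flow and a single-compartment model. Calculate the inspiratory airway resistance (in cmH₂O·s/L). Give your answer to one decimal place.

Flow: 69 L/min ÷ 60 = 1.15 L/s.
Equation of motion (constant flow): PIP = Vt/C + R·V̇ + PEEP.
R·V̇ = PIP − Vt/C − PEEP = 33 − 410/25.6 − 9 = 33 − 16.016 − 9 = 7.984 cmH2O.
R = 7.984 / 1.15 = 6.943 cmH2O·s/L.

6.9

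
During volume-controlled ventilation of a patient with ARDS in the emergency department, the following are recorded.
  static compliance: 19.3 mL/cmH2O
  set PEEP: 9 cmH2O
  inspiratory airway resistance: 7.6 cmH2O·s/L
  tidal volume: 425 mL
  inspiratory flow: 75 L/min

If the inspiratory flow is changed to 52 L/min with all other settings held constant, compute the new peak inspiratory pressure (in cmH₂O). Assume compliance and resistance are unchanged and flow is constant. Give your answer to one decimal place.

Flow: 75 L/min ÷ 60 = 1.25 L/s.
New flow: 52 L/min ÷ 60 = 0.8667 L/s.
PIP = Vt/C + R·V̇ + PEEP (constant-flow equation of motion).
Only the resistive term changes: ΔPIP = R × ΔV̇ = 7.6 × (0.8667 − 1.25) = 7.6 × -0.3833 = -2.913 cmH2O.
Original PIP = 425/19.3 + 7.6×1.25 + 9 = 40.521 cmH2O; new PIP = 40.521 + (-2.913) = 37.608 cmH2O.

37.6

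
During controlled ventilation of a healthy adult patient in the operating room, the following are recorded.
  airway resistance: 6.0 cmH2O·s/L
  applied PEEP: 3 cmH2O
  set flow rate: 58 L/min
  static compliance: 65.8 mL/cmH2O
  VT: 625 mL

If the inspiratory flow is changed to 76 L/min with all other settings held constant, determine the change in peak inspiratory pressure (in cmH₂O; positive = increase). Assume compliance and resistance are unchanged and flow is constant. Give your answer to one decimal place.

Flow: 58 L/min ÷ 60 = 0.9667 L/s.
New flow: 76 L/min ÷ 60 = 1.2667 L/s.
PIP = Vt/C + R·V̇ + PEEP (constant-flow equation of motion).
Only the resistive term changes: ΔPIP = R × ΔV̇ = 6.0 × (1.2667 − 0.9667) = 6.0 × 0.3 = 1.8 cmH2O.

1.8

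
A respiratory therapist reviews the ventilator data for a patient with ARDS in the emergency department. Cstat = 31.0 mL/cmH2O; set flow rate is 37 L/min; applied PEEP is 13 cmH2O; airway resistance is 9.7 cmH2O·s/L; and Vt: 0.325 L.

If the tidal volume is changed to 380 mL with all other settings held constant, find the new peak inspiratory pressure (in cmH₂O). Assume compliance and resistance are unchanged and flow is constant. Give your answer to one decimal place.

31.2

Flow: 37 L/min ÷ 60 = 0.6167 L/s.
PIP = Vt/C + R·V̇ + PEEP (constant-flow equation of motion).
Only the elastic term changes: ΔPIP = ΔVt / C = (380 − 325) / 31.0 = 1.774 cmH2O.
Original PIP = 325/31.0 + 9.7×0.6167 + 13 = 29.466 cmH2O; new PIP = 29.466 + (1.774) = 31.24 cmH2O.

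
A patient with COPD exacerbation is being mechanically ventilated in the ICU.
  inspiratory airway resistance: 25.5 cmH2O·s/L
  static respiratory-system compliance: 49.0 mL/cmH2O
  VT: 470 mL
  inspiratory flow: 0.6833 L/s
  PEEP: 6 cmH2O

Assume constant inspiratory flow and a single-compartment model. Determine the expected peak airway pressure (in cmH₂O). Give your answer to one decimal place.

33.0

Equation of motion (constant flow): PIP = Vt/C + R·V̇ + PEEP.
PIP = 470/49.0 + 25.5×0.6833 + 6 = 9.592 + 17.424 + 6 = 33.016 cmH2O.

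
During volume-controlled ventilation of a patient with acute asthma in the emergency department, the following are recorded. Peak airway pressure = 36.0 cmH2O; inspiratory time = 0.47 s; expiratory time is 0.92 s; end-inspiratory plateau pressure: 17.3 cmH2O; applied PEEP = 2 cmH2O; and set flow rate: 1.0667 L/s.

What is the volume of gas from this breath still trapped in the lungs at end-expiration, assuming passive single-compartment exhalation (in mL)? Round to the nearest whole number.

Vt = flow × Ti = 1.0667 L/s × 0.47 s × 1000 mL/L = 501.35 mL.
R = (PIP − Pplat)/V̇ = (36.0 − 17.3) / 1.0667 = 18.7/1.0667 = 17.531 cmH2O·s/L.
C = Vt/(Pplat − PEEP) = 501.35 / (17.3 − 2) = 501.35/15.3 = 32.768 mL/cmH2O.
τ = R × C = 17.531 × 0.03277 L/cmH2O = 0.5745 s.
Fraction remaining = e^(−Te/τ) = e^(−0.92/0.5745) = 0.2016.
Trapped volume = 501.35 × 0.2016 = 101.07 mL.

101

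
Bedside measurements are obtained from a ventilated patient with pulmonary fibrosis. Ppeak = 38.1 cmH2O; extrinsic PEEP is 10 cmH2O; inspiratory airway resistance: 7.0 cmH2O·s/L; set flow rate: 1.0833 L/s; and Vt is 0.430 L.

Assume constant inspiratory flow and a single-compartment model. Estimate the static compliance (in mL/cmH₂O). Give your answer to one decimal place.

Equation of motion (constant flow): PIP = Vt/C + R·V̇ + PEEP.
Vt/C = PIP − R·V̇ − PEEP = 38.1 − 7.0×1.0833 − 10 = 38.1 − 7.583 − 10 = 20.517 cmH2O.
C = Vt / 20.517 = 430 / 20.517 = 20.958 mL/cmH2O.

21.0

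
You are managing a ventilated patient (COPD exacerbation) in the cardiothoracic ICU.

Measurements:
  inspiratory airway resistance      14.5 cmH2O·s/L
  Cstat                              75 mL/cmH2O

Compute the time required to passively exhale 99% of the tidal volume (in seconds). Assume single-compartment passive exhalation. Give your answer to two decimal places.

τ = R × C = 14.5 × 75 mL/cmH2O = 14.5 × 0.075 L/cmH2O = 1.088 s.
Exhaled fraction f = 1 − e^(−t/τ) → t = −τ·ln(1 − f) = −1.088·ln(0.01) = 5.01 s.

5.01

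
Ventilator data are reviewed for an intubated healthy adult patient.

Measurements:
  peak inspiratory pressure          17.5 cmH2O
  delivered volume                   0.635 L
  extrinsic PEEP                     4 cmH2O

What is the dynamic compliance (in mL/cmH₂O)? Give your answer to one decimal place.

Dynamic compliance = Vt / (PIP − PEEP) = 635 / (17.5 − 4) = 635 / 13.5 = 47.037 mL/cmH2O.

47.0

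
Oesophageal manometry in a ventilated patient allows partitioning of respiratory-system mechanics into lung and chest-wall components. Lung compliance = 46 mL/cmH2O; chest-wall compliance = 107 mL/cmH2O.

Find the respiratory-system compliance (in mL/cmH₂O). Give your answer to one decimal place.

Lung and chest wall are elastances in series: 1/Crs = 1/CL + 1/Ccw.
1/Crs = 1/46 + 1/107 = 0.03108.
Crs = 32.175 mL/cmH2O.

32.2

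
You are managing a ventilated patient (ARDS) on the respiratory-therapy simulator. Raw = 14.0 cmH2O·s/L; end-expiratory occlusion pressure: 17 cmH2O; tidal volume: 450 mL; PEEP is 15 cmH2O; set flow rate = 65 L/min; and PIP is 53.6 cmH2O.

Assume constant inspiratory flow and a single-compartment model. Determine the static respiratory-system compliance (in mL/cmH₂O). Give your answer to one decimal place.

21.0

Flow: 65 L/min ÷ 60 = 1.0833 L/s.
Total PEEP = 17 cmH2O (set 15 + intrinsic 2); this is the baseline alveolar pressure.
Equation of motion (constant flow): PIP = Vt/C + R·V̇ + PEEP.
Vt/C = PIP − R·V̇ − PEEP = 53.6 − 14.0×1.0833 − 17 = 53.6 − 15.166 − 17 = 21.434 cmH2O.
C = Vt / 21.434 = 450 / 21.434 = 20.995 mL/cmH2O.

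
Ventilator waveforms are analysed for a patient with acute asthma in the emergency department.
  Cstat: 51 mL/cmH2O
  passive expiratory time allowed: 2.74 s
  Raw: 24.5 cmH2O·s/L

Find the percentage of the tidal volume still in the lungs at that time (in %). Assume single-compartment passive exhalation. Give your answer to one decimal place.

11.2

τ = R × C = 24.5 × 51 mL/cmH2O = 24.5 × 0.051 L/cmH2O = 1.25 s.
Passive exhalation: V(t)/V₀ = e^(−t/τ) = e^(−2.74/1.25) = 0.1117.
Fraction remaining = 0.1117 → 11.17%.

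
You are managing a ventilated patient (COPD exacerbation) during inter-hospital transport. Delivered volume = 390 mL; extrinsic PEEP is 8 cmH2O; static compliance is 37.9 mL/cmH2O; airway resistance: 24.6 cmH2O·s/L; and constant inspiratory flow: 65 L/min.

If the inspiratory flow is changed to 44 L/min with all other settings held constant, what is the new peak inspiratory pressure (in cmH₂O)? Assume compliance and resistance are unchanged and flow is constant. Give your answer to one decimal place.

36.3

Flow: 65 L/min ÷ 60 = 1.0833 L/s.
New flow: 44 L/min ÷ 60 = 0.7333 L/s.
PIP = Vt/C + R·V̇ + PEEP (constant-flow equation of motion).
Only the resistive term changes: ΔPIP = R × ΔV̇ = 24.6 × (0.7333 − 1.0833) = 24.6 × -0.35 = -8.61 cmH2O.
Original PIP = 390/37.9 + 24.6×1.0833 + 8 = 44.939 cmH2O; new PIP = 44.939 + (-8.61) = 36.329 cmH2O.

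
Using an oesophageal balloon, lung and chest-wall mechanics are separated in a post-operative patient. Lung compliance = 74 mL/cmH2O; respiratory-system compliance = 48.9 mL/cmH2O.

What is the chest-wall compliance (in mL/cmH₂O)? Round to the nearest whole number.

144

1/Ccw = 1/Crs − 1/CL.
1/Ccw = 1/48.9 − 1/74 = 0.006936.
Ccw = 144.18 mL/cmH2O.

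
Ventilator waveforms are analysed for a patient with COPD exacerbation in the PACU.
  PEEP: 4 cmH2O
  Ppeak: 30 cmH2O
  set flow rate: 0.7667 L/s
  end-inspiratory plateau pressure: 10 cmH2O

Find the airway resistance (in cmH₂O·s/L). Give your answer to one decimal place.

Raw = (PIP − Pplat) / flow = (30 − 10) / 0.7667 = 20.0 / 0.7667 = 26.086 cmH2O·s/L.

26.1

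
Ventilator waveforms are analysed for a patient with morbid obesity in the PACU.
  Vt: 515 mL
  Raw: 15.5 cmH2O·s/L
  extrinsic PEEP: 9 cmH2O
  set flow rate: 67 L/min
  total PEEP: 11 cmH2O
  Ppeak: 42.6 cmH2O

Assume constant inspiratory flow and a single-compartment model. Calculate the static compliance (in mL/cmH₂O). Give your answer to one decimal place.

36.0

Flow: 67 L/min ÷ 60 = 1.1167 L/s.
Total PEEP = 11 cmH2O (set 9 + intrinsic 2); this is the baseline alveolar pressure.
Equation of motion (constant flow): PIP = Vt/C + R·V̇ + PEEP.
Vt/C = PIP − R·V̇ − PEEP = 42.6 − 15.5×1.1167 − 11 = 42.6 − 17.309 − 11 = 14.291 cmH2O.
C = Vt / 14.291 = 515 / 14.291 = 36.037 mL/cmH2O.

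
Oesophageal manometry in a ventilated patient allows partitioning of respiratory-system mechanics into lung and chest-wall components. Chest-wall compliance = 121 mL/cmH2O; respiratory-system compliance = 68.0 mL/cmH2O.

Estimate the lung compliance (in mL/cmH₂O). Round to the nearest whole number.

1/CL = 1/Crs − 1/Ccw.
1/CL = 1/68.0 − 1/121 = 0.006441.
CL = 155.26 mL/cmH2O.

155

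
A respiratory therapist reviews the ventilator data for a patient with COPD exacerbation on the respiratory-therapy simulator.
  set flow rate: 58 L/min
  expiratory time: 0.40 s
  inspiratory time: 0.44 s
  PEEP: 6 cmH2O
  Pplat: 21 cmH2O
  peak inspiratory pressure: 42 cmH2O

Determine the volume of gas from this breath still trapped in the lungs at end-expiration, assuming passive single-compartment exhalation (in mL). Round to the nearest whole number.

Flow: 58 L/min ÷ 60 = 0.9667 L/s.
Vt = flow × Ti = 0.9667 L/s × 0.44 s × 1000 mL/L = 425.35 mL.
R = (PIP − Pplat)/V̇ = (42 − 21) / 0.9667 = 21.0/0.9667 = 21.723 cmH2O·s/L.
C = Vt/(Pplat − PEEP) = 425.35 / (21 − 6) = 425.35/15.0 = 28.357 mL/cmH2O.
τ = R × C = 21.723 × 0.02836 L/cmH2O = 0.6161 s.
Fraction remaining = e^(−Te/τ) = e^(−0.40/0.6161) = 0.5224.
Trapped volume = 425.35 × 0.5224 = 222.2 mL.

222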